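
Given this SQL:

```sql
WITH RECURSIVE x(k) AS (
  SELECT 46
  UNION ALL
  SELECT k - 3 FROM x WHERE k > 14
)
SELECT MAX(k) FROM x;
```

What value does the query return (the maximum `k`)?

46

Base: k=46.
Iteration 1: 46 > 14 holds -> k = 46 - 3 = 43.
Iteration 2: 43 > 14 holds -> k = 43 - 3 = 40.
Iteration 3: 40 > 14 holds -> k = 40 - 3 = 37.
Iteration 4: 37 > 14 holds -> k = 37 - 3 = 34.
Iteration 5: 34 > 14 holds -> k = 34 - 3 = 31.
Iteration 6: 31 > 14 holds -> k = 31 - 3 = 28.
Iteration 7: 28 > 14 holds -> k = 28 - 3 = 25.
Iteration 8: 25 > 14 holds -> k = 25 - 3 = 22.
Iteration 9: 22 > 14 holds -> k = 22 - 3 = 19.
Iteration 10: 19 > 14 holds -> k = 19 - 3 = 16.
Iteration 11: 16 > 14 holds -> k = 16 - 3 = 13.
Iteration 12: 13 > 14 fails; recursion stops.
k values: 46, 43, 40, 37, 34, 31, 28, 25, 22, 19, 16, 13; the maximum is 46.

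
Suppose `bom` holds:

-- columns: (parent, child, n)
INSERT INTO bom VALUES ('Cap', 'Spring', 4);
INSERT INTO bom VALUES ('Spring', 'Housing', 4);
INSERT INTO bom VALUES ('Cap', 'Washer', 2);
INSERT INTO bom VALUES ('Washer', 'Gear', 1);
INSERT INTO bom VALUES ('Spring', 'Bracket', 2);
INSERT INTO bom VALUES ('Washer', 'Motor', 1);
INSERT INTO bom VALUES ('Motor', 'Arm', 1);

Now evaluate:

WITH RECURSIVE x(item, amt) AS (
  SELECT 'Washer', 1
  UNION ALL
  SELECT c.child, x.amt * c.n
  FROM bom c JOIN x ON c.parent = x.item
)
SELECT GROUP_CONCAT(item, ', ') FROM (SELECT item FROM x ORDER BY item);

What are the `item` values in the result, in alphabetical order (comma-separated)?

Base: (Washer, amt=1).
Iteration 1: components of {Washer} -> Gear = 1*1 = 1, Motor = 1*1 = 1.
Iteration 2: components of {Gear,Motor} -> Arm = 1*1 = 1.
Iteration 3: no further components; recursion stops.

Arm, Gear, Motor, Washer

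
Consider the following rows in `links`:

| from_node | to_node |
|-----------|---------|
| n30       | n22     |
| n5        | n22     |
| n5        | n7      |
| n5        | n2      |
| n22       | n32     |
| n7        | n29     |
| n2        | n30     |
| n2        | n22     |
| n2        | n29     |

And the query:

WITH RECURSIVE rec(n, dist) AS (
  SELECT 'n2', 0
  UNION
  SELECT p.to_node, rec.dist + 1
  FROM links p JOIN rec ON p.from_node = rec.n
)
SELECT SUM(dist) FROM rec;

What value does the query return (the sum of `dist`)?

Base: (n2, dist=0).
Iteration 1: edges from {n2} -> (n22, dist=1), (n29, dist=1), (n30, dist=1).
Iteration 2: edges from {n22,n29,n30} -> (n22, dist=2), (n32, dist=2).
Iteration 3: edges from {n22,n32} -> (n32, dist=3).
Iteration 4: no outgoing edges from {n32}; recursion stops.
SUM(dist) = 0 + 1 + 1 + 1 + 2 + 2 + 3 = 10.

10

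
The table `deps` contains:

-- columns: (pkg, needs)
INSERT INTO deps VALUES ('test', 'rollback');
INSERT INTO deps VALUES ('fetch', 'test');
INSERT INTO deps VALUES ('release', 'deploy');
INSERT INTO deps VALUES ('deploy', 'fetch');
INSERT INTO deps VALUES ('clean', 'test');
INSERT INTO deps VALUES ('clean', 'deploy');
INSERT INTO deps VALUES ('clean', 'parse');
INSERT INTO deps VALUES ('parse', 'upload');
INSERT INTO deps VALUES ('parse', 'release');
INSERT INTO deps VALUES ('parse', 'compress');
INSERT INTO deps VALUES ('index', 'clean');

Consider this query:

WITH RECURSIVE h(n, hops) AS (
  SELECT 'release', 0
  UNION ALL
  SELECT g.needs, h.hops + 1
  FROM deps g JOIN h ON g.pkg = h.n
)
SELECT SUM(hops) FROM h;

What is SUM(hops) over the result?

Base: (release, hops=0).
Iteration 1: edges from {release} -> (deploy, hops=1).
Iteration 2: edges from {deploy} -> (fetch, hops=2).
Iteration 3: edges from {fetch} -> (test, hops=3).
Iteration 4: edges from {test} -> (rollback, hops=4).
Iteration 5: no outgoing edges from {rollback}; recursion stops.
SUM(hops) = 0 + 1 + 2 + 3 + 4 = 10.

10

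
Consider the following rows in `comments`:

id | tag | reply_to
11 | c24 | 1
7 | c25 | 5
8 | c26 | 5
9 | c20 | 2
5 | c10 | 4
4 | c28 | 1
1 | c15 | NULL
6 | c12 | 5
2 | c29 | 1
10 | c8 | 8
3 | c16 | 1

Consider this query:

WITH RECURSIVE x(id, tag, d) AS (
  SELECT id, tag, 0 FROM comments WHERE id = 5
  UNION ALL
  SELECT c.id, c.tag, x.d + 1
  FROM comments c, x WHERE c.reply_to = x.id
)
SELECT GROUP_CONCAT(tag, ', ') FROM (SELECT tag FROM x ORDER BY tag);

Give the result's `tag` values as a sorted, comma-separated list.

c10, c12, c25, c26, c8

Base: id=5 (c10) at d 0.
Iteration 1: rows with reply_to in {5} -> c12 (id 6, d 1), c25 (id 7, d 1), c26 (id 8, d 1).
Iteration 2: rows with reply_to in {6,7,8} -> c8 (id 10, d 2).
Iteration 3: no rows with reply_to in {10}; recursion stops.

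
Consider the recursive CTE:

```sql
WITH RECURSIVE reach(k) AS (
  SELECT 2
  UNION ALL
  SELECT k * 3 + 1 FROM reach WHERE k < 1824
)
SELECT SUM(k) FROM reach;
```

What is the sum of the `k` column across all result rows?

8196

Base: k=2.
Iteration 1: 2 < 1824 holds -> k = 2 * 3 + 1 = 7.
Iteration 2: 7 < 1824 holds -> k = 7 * 3 + 1 = 22.
Iteration 3: 22 < 1824 holds -> k = 22 * 3 + 1 = 67.
Iteration 4: 67 < 1824 holds -> k = 67 * 3 + 1 = 202.
Iteration 5: 202 < 1824 holds -> k = 202 * 3 + 1 = 607.
Iteration 6: 607 < 1824 holds -> k = 607 * 3 + 1 = 1822.
Iteration 7: 1822 < 1824 holds -> k = 1822 * 3 + 1 = 5467.
Iteration 8: 5467 < 1824 fails; recursion stops.
SUM(k) = 2 + 7 + 22 + 67 + 202 + 607 + 1822 + 5467 = 8196.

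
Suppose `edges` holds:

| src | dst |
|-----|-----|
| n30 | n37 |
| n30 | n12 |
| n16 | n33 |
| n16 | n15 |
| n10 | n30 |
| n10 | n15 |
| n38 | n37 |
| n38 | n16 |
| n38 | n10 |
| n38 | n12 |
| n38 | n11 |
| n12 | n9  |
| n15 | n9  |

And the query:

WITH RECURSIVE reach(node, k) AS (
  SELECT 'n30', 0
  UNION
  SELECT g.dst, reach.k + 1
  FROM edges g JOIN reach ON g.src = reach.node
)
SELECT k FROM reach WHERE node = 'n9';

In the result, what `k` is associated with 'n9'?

2

Base: (n30, k=0).
Iteration 1: edges from {n30} -> (n12, k=1), (n37, k=1).
Iteration 2: edges from {n12,n37} -> (n9, k=2).
Iteration 3: no outgoing edges from {n9}; recursion stops.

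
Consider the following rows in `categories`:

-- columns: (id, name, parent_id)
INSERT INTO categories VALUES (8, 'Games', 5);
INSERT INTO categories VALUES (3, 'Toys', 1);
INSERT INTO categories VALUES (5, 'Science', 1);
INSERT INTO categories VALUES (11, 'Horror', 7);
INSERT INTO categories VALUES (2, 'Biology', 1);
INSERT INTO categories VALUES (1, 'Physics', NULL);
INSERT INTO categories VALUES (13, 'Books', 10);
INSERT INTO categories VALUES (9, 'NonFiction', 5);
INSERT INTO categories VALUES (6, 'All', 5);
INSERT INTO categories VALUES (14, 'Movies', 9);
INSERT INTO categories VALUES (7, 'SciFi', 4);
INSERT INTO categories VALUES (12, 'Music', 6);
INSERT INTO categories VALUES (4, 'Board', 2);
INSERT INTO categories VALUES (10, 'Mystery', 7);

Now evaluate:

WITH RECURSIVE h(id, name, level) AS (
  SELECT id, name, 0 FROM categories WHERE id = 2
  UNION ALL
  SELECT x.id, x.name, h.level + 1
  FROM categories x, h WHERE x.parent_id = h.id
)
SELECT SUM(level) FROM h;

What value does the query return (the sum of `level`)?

13

Base: id=2 (Biology) at level 0.
Iteration 1: rows with parent_id in {2} -> Board (id 4, level 1).
Iteration 2: rows with parent_id in {4} -> SciFi (id 7, level 2).
Iteration 3: rows with parent_id in {7} -> Mystery (id 10, level 3), Horror (id 11, level 3).
Iteration 4: rows with parent_id in {10,11} -> Books (id 13, level 4).
Iteration 5: no rows with parent_id in {13}; recursion stops.
SUM(level) = 0 + 1 + 2 + 3 + 3 + 4 = 13.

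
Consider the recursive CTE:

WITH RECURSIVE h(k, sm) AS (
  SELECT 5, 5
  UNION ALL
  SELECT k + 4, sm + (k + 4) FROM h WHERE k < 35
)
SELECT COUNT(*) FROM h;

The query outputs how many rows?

9

Base: k=5, sm=5.
Iteration 1: 5 < 35 holds -> k = 5 + 4 = 9, sm = 5 + 9 = 14.
Iteration 2: 9 < 35 holds -> k = 9 + 4 = 13, sm = 14 + 13 = 27.
Iteration 3: 13 < 35 holds -> k = 13 + 4 = 17, sm = 27 + 17 = 44.
Iteration 4: 17 < 35 holds -> k = 17 + 4 = 21, sm = 44 + 21 = 65.
Iteration 5: 21 < 35 holds -> k = 21 + 4 = 25, sm = 65 + 25 = 90.
Iteration 6: 25 < 35 holds -> k = 25 + 4 = 29, sm = 90 + 29 = 119.
Iteration 7: 29 < 35 holds -> k = 29 + 4 = 33, sm = 119 + 33 = 152.
Iteration 8: 33 < 35 holds -> k = 33 + 4 = 37, sm = 152 + 37 = 189.
Iteration 9: 37 < 35 fails; recursion stops.
Total rows emitted: 9.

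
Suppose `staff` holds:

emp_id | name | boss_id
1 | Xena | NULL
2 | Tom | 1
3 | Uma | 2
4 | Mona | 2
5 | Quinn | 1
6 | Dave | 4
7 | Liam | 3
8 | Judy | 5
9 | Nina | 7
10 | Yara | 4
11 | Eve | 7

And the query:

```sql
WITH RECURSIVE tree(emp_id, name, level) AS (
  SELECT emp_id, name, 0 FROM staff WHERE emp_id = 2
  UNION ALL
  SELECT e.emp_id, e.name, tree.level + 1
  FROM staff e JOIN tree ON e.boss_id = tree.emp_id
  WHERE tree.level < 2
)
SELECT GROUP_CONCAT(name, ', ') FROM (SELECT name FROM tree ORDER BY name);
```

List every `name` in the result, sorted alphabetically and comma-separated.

Base: emp_id=2 (Tom) at level 0.
Iteration 1: rows with boss_id in {2} -> Uma (id 3, level 1), Mona (id 4, level 1).
Iteration 2: rows with boss_id in {3,4} -> Dave (id 6, level 2), Liam (id 7, level 2), Yara (id 10, level 2).
Iteration 3: level < 2 fails for all current rows; recursion stops.

Dave, Liam, Mona, Tom, Uma, Yara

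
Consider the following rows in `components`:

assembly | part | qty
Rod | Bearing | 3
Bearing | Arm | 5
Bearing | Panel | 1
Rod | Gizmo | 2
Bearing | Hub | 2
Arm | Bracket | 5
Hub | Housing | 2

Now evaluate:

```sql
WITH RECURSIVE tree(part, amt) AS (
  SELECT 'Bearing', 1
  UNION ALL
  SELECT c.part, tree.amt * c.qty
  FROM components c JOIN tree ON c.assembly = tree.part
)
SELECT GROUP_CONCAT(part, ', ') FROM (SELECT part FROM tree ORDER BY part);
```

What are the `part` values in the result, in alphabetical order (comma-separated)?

Arm, Bearing, Bracket, Housing, Hub, Panel

Base: (Bearing, amt=1).
Iteration 1: components of {Bearing} -> Arm = 1*5 = 5, Hub = 1*2 = 2, Panel = 1*1 = 1.
Iteration 2: components of {Arm,Hub,Panel} -> Bracket = 5*5 = 25, Housing = 2*2 = 4.
Iteration 3: no further components; recursion stops.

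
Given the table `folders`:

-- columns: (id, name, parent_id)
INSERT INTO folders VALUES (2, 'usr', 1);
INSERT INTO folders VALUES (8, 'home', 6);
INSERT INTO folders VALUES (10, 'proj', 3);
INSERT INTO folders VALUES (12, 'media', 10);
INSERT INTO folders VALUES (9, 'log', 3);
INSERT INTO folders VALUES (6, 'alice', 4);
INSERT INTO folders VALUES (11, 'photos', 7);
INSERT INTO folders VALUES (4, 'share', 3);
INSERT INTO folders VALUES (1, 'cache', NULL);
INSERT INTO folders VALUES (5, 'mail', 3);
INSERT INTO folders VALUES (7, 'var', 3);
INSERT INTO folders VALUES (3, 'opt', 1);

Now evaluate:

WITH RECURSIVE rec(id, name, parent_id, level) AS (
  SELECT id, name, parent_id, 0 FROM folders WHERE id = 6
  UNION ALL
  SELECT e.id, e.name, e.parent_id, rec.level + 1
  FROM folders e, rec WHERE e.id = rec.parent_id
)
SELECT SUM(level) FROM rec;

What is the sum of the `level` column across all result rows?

Base: id=6 (alice), parent_id=4, level 0.
Iteration 1: join on id=4 -> share (id 4, parent_id=3, level 1).
Iteration 2: join on id=3 -> opt (id 3, parent_id=1, level 2).
Iteration 3: join on id=1 -> cache (id 1, parent_id=NULL, level 3).
Iteration 4: parent_id is NULL; no match; recursion stops.
SUM(level) = 0 + 1 + 2 + 3 = 6.

6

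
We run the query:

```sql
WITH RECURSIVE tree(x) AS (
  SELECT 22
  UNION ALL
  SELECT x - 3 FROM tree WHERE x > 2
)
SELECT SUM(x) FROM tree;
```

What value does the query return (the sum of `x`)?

92

Base: x=22.
Iteration 1: 22 > 2 holds -> x = 22 - 3 = 19.
Iteration 2: 19 > 2 holds -> x = 19 - 3 = 16.
Iteration 3: 16 > 2 holds -> x = 16 - 3 = 13.
Iteration 4: 13 > 2 holds -> x = 13 - 3 = 10.
Iteration 5: 10 > 2 holds -> x = 10 - 3 = 7.
Iteration 6: 7 > 2 holds -> x = 7 - 3 = 4.
Iteration 7: 4 > 2 holds -> x = 4 - 3 = 1.
Iteration 8: 1 > 2 fails; recursion stops.
SUM(x) = 22 + 19 + 16 + 13 + 10 + 7 + 4 + 1 = 92.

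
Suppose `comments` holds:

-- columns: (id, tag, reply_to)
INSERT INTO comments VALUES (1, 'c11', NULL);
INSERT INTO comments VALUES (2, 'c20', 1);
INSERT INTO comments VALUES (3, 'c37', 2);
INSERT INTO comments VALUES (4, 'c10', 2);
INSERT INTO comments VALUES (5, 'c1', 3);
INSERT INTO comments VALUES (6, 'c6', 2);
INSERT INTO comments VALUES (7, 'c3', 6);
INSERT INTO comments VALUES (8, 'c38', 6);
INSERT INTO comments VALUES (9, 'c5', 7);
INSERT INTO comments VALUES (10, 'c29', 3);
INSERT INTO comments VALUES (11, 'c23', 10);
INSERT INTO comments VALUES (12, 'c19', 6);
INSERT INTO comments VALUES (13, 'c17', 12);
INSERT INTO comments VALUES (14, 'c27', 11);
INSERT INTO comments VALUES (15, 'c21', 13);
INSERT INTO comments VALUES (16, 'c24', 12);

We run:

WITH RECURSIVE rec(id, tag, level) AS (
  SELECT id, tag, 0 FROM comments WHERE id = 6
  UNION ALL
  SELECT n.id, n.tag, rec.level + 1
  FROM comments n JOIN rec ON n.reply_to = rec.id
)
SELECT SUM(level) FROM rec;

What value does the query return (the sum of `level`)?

Base: id=6 (c6) at level 0.
Iteration 1: rows with reply_to in {6} -> c3 (id 7, level 1), c38 (id 8, level 1), c19 (id 12, level 1).
Iteration 2: rows with reply_to in {7,8,12} -> c5 (id 9, level 2), c17 (id 13, level 2), c24 (id 16, level 2).
Iteration 3: rows with reply_to in {9,13,16} -> c21 (id 15, level 3).
Iteration 4: no rows with reply_to in {15}; recursion stops.
SUM(level) = 0 + 1 + 1 + 1 + 2 + 2 + 2 + 3 = 12.

12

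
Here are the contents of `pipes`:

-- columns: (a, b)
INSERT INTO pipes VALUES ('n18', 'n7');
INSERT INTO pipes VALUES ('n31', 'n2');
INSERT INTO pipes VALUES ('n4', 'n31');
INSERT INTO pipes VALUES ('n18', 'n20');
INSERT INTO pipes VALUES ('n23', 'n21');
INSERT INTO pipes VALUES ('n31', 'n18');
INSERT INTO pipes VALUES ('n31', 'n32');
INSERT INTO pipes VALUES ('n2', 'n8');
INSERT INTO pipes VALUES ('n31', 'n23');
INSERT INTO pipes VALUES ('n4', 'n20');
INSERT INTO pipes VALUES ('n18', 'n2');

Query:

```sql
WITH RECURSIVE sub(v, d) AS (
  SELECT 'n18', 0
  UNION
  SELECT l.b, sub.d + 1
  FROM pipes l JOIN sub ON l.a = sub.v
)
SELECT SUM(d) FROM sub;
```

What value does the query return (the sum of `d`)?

Base: (n18, d=0).
Iteration 1: edges from {n18} -> (n2, d=1), (n20, d=1), (n7, d=1).
Iteration 2: edges from {n2,n20,n7} -> (n8, d=2).
Iteration 3: no outgoing edges from {n8}; recursion stops.
SUM(d) = 0 + 1 + 1 + 1 + 2 = 5.

5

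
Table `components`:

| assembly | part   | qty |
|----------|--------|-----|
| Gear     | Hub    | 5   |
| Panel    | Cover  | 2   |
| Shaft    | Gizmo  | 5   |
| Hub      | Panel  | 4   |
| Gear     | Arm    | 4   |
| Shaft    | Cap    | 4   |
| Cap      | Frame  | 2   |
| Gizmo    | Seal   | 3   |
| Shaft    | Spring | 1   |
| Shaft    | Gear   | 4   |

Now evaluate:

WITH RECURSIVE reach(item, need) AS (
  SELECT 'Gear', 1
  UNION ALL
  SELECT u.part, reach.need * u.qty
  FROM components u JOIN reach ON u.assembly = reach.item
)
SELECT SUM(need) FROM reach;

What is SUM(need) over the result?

70

Base: (Gear, need=1).
Iteration 1: components of {Gear} -> Arm = 1*4 = 4, Hub = 1*5 = 5.
Iteration 2: components of {Arm,Hub} -> Panel = 5*4 = 20.
Iteration 3: components of {Panel} -> Cover = 20*2 = 40.
Iteration 4: no further components; recursion stops.
SUM(need) = 1 + 4 + 5 + 20 + 40 = 70.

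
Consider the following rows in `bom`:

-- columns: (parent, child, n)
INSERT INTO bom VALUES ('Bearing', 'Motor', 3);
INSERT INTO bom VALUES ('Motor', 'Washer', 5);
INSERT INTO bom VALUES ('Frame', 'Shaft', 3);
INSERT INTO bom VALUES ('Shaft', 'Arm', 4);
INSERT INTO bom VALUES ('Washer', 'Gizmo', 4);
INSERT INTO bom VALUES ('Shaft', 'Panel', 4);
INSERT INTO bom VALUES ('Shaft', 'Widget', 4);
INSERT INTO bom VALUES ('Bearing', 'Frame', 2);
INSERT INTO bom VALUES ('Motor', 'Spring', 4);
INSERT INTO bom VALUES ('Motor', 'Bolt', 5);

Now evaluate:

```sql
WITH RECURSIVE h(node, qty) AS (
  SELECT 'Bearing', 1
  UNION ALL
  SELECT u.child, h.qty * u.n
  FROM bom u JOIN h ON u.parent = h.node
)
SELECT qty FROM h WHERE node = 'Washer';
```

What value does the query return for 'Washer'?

15

Base: (Bearing, qty=1).
Iteration 1: components of {Bearing} -> Frame = 1*2 = 2, Motor = 1*3 = 3.
Iteration 2: components of {Frame,Motor} -> Bolt = 3*5 = 15, Shaft = 2*3 = 6, Spring = 3*4 = 12, Washer = 3*5 = 15.
Iteration 3: components of {Bolt,Shaft,Spring,Washer} -> Arm = 6*4 = 24, Gizmo = 15*4 = 60, Panel = 6*4 = 24, Widget = 6*4 = 24.
Iteration 4: no further components; recursion stops.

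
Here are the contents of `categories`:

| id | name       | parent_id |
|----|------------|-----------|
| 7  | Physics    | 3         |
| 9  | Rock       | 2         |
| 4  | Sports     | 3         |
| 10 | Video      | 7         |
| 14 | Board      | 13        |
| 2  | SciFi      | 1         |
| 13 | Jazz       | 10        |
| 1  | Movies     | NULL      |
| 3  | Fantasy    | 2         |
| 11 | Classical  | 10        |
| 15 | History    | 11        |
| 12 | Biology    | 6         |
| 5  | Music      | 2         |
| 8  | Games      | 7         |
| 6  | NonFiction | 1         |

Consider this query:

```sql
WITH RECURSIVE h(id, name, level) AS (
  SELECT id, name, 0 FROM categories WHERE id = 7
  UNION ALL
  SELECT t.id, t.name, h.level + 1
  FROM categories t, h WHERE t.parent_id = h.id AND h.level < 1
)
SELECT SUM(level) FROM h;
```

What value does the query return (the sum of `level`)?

2

Base: id=7 (Physics) at level 0.
Iteration 1: rows with parent_id in {7} -> Games (id 8, level 1), Video (id 10, level 1).
Iteration 2: level < 1 fails for all current rows; recursion stops.
SUM(level) = 0 + 1 + 1 = 2.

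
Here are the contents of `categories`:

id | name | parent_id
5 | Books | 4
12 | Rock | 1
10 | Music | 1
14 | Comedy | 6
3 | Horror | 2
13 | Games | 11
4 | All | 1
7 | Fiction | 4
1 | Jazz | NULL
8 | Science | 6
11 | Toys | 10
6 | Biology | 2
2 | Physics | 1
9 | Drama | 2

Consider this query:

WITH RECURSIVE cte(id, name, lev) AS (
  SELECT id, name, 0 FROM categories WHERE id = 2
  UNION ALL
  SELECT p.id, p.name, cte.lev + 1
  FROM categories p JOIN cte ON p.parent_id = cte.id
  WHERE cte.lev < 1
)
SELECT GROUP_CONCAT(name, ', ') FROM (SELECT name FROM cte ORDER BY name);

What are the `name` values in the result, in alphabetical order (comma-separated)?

Base: id=2 (Physics) at lev 0.
Iteration 1: rows with parent_id in {2} -> Horror (id 3, lev 1), Biology (id 6, lev 1), Drama (id 9, lev 1).
Iteration 2: lev < 1 fails for all current rows; recursion stops.

Biology, Drama, Horror, Physics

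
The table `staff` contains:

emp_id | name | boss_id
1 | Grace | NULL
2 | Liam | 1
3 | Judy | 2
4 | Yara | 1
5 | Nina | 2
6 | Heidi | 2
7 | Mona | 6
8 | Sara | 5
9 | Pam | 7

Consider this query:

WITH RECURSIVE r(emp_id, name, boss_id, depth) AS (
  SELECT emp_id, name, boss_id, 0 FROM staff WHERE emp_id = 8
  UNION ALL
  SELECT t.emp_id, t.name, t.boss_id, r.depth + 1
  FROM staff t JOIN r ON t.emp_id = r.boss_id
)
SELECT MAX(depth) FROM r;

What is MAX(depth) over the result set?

Base: emp_id=8 (Sara), boss_id=5, depth 0.
Iteration 1: join on emp_id=5 -> Nina (id 5, boss_id=2, depth 1).
Iteration 2: join on emp_id=2 -> Liam (id 2, boss_id=1, depth 2).
Iteration 3: join on emp_id=1 -> Grace (id 1, boss_id=NULL, depth 3).
Iteration 4: boss_id is NULL; no match; recursion stops.
depth values: 0, 1, 2, 3; the maximum is 3.

3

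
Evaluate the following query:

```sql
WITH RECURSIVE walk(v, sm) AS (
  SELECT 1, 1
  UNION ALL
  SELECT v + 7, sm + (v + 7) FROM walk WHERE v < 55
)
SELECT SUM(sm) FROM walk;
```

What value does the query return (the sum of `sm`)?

Base: v=1, sm=1.
Iteration 1: 1 < 55 holds -> v = 1 + 7 = 8, sm = 1 + 8 = 9.
Iteration 2: 8 < 55 holds -> v = 8 + 7 = 15, sm = 9 + 15 = 24.
Iteration 3: 15 < 55 holds -> v = 15 + 7 = 22, sm = 24 + 22 = 46.
Iteration 4: 22 < 55 holds -> v = 22 + 7 = 29, sm = 46 + 29 = 75.
Iteration 5: 29 < 55 holds -> v = 29 + 7 = 36, sm = 75 + 36 = 111.
Iteration 6: 36 < 55 holds -> v = 36 + 7 = 43, sm = 111 + 43 = 154.
Iteration 7: 43 < 55 holds -> v = 43 + 7 = 50, sm = 154 + 50 = 204.
Iteration 8: 50 < 55 holds -> v = 50 + 7 = 57, sm = 204 + 57 = 261.
Iteration 9: 57 < 55 fails; recursion stops.
SUM(sm) = 1 + 9 + 24 + 46 + 75 + 111 + 154 + 204 + 261 = 885.

885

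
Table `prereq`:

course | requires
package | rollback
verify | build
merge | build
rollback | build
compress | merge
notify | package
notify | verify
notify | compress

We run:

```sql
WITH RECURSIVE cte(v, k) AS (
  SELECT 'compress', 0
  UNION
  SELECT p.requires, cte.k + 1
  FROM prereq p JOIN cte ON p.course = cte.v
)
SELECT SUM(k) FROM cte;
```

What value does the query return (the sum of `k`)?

Base: (compress, k=0).
Iteration 1: edges from {compress} -> (merge, k=1).
Iteration 2: edges from {merge} -> (build, k=2).
Iteration 3: no outgoing edges from {build}; recursion stops.
SUM(k) = 0 + 1 + 2 = 3.

3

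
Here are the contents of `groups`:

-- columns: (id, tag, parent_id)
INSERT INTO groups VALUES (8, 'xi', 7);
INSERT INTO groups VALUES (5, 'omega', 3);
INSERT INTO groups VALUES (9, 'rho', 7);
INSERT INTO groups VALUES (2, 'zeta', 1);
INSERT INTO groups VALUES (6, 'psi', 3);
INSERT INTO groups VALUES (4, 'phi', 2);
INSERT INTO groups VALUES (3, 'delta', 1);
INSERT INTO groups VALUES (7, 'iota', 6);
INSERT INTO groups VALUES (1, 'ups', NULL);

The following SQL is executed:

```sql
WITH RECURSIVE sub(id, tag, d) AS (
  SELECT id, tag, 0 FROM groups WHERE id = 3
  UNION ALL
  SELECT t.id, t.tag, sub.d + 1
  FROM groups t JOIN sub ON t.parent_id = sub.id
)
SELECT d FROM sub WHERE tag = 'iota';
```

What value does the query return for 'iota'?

Base: id=3 (delta) at d 0.
Iteration 1: rows with parent_id in {3} -> omega (id 5, d 1), psi (id 6, d 1).
Iteration 2: rows with parent_id in {5,6} -> iota (id 7, d 2).
Iteration 3: rows with parent_id in {7} -> xi (id 8, d 3), rho (id 9, d 3).
Iteration 4: no rows with parent_id in {8,9}; recursion stops.

2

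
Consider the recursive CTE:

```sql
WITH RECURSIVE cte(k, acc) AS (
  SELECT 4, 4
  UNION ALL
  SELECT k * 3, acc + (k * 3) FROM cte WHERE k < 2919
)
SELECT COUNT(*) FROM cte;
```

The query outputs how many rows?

Base: k=4, acc=4.
Iteration 1: 4 < 2919 holds -> k = 4 * 3 = 12, acc = 4 + 12 = 16.
Iteration 2: 12 < 2919 holds -> k = 12 * 3 = 36, acc = 16 + 36 = 52.
Iteration 3: 36 < 2919 holds -> k = 36 * 3 = 108, acc = 52 + 108 = 160.
Iteration 4: 108 < 2919 holds -> k = 108 * 3 = 324, acc = 160 + 324 = 484.
Iteration 5: 324 < 2919 holds -> k = 324 * 3 = 972, acc = 484 + 972 = 1456.
Iteration 6: 972 < 2919 holds -> k = 972 * 3 = 2916, acc = 1456 + 2916 = 4372.
Iteration 7: 2916 < 2919 holds -> k = 2916 * 3 = 8748, acc = 4372 + 8748 = 13120.
Iteration 8: 8748 < 2919 fails; recursion stops.
Total rows emitted: 8.

8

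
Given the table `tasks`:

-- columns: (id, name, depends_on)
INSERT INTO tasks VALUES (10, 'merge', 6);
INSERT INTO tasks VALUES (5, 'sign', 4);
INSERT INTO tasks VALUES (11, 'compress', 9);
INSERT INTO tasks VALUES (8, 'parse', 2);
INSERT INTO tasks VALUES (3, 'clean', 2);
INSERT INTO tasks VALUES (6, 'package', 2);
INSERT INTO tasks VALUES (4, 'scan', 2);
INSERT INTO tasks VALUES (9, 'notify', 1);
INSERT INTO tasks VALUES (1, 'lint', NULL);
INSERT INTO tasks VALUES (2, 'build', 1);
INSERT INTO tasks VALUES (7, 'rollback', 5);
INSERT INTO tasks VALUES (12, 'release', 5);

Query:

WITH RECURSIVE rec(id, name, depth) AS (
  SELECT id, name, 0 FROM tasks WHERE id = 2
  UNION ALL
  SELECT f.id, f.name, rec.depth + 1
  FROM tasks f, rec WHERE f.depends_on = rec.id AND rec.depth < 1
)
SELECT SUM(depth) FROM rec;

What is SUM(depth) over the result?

Base: id=2 (build) at depth 0.
Iteration 1: rows with depends_on in {2} -> clean (id 3, depth 1), scan (id 4, depth 1), package (id 6, depth 1), parse (id 8, depth 1).
Iteration 2: depth < 1 fails for all current rows; recursion stops.
SUM(depth) = 0 + 1 + 1 + 1 + 1 = 4.

4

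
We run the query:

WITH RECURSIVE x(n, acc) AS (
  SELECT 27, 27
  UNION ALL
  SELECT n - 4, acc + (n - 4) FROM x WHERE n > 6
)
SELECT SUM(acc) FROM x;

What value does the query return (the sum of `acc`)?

Base: n=27, acc=27.
Iteration 1: 27 > 6 holds -> n = 27 - 4 = 23, acc = 27 + 23 = 50.
Iteration 2: 23 > 6 holds -> n = 23 - 4 = 19, acc = 50 + 19 = 69.
Iteration 3: 19 > 6 holds -> n = 19 - 4 = 15, acc = 69 + 15 = 84.
Iteration 4: 15 > 6 holds -> n = 15 - 4 = 11, acc = 84 + 11 = 95.
Iteration 5: 11 > 6 holds -> n = 11 - 4 = 7, acc = 95 + 7 = 102.
Iteration 6: 7 > 6 holds -> n = 7 - 4 = 3, acc = 102 + 3 = 105.
Iteration 7: 3 > 6 fails; recursion stops.
SUM(acc) = 27 + 50 + 69 + 84 + 95 + 102 + 105 = 532.

532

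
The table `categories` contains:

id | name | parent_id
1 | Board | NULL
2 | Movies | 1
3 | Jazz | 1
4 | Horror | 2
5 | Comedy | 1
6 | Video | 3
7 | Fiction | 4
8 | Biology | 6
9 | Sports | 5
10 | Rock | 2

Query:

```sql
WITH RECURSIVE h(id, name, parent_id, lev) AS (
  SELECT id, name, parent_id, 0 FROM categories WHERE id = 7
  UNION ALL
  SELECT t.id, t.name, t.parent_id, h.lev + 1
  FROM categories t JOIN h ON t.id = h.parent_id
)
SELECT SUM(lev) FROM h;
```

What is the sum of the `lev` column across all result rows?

Base: id=7 (Fiction), parent_id=4, lev 0.
Iteration 1: join on id=4 -> Horror (id 4, parent_id=2, lev 1).
Iteration 2: join on id=2 -> Movies (id 2, parent_id=1, lev 2).
Iteration 3: join on id=1 -> Board (id 1, parent_id=NULL, lev 3).
Iteration 4: parent_id is NULL; no match; recursion stops.
SUM(lev) = 0 + 1 + 2 + 3 = 6.

6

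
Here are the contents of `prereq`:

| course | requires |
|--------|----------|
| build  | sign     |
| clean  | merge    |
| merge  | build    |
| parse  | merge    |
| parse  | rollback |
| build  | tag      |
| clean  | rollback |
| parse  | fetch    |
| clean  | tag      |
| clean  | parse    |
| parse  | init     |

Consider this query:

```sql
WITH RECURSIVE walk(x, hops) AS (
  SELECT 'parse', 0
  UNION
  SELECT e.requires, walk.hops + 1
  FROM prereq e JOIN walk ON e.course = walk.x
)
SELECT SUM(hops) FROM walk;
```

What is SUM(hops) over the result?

12

Base: (parse, hops=0).
Iteration 1: edges from {parse} -> (fetch, hops=1), (init, hops=1), (merge, hops=1), (rollback, hops=1).
Iteration 2: edges from {fetch,init,merge,rollback} -> (build, hops=2).
Iteration 3: edges from {build} -> (sign, hops=3), (tag, hops=3).
Iteration 4: no outgoing edges from {sign,tag}; recursion stops.
SUM(hops) = 0 + 1 + 1 + 1 + 1 + 2 + 3 + 3 = 12.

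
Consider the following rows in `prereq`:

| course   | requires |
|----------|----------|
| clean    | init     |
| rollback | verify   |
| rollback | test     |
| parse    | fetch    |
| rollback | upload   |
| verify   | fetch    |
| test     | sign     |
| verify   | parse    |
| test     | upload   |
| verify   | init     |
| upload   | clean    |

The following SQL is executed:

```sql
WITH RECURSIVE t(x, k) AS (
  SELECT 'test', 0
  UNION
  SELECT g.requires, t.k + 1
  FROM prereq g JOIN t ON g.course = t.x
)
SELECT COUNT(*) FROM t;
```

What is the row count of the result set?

5

Base: (test, k=0).
Iteration 1: edges from {test} -> (sign, k=1), (upload, k=1).
Iteration 2: edges from {sign,upload} -> (clean, k=2).
Iteration 3: edges from {clean} -> (init, k=3).
Iteration 4: no outgoing edges from {init}; recursion stops.
Total rows emitted: 5.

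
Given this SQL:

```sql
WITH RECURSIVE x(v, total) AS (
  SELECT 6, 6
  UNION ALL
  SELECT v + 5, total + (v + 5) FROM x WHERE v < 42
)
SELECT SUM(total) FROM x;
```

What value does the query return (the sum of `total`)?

Base: v=6, total=6.
Iteration 1: 6 < 42 holds -> v = 6 + 5 = 11, total = 6 + 11 = 17.
Iteration 2: 11 < 42 holds -> v = 11 + 5 = 16, total = 17 + 16 = 33.
Iteration 3: 16 < 42 holds -> v = 16 + 5 = 21, total = 33 + 21 = 54.
Iteration 4: 21 < 42 holds -> v = 21 + 5 = 26, total = 54 + 26 = 80.
Iteration 5: 26 < 42 holds -> v = 26 + 5 = 31, total = 80 + 31 = 111.
Iteration 6: 31 < 42 holds -> v = 31 + 5 = 36, total = 111 + 36 = 147.
Iteration 7: 36 < 42 holds -> v = 36 + 5 = 41, total = 147 + 41 = 188.
Iteration 8: 41 < 42 holds -> v = 41 + 5 = 46, total = 188 + 46 = 234.
Iteration 9: 46 < 42 fails; recursion stops.
SUM(total) = 6 + 17 + 33 + 54 + 80 + 111 + 147 + 188 + 234 = 870.

870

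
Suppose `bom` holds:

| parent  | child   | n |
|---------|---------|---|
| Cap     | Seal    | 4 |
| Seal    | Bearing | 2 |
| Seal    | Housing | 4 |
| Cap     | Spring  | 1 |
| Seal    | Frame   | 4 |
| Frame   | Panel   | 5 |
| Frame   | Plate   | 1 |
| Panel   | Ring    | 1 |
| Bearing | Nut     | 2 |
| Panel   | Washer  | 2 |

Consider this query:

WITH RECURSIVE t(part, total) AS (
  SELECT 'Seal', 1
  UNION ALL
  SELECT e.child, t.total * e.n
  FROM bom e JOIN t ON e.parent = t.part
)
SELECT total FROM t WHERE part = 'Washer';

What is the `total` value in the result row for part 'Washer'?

Base: (Seal, total=1).
Iteration 1: components of {Seal} -> Bearing = 1*2 = 2, Frame = 1*4 = 4, Housing = 1*4 = 4.
Iteration 2: components of {Bearing,Frame,Housing} -> Nut = 2*2 = 4, Panel = 4*5 = 20, Plate = 4*1 = 4.
Iteration 3: components of {Nut,Panel,Plate} -> Ring = 20*1 = 20, Washer = 20*2 = 40.
Iteration 4: no further components; recursion stops.

40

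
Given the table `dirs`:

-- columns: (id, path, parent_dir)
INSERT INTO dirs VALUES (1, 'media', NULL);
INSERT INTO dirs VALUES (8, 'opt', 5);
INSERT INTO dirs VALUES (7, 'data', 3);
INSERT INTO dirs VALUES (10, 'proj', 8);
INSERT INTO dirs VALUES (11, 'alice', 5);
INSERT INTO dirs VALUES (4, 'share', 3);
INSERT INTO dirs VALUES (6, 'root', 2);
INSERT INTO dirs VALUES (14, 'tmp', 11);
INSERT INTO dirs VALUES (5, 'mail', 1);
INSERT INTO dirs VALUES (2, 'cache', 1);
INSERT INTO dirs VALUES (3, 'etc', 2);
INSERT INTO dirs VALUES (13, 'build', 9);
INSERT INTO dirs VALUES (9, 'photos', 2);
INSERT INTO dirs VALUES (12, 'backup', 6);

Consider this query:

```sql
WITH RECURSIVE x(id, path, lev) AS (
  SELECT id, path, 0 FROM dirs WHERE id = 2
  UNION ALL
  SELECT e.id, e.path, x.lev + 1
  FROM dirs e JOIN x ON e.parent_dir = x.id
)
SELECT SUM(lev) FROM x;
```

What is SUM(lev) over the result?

Base: id=2 (cache) at lev 0.
Iteration 1: rows with parent_dir in {2} -> etc (id 3, lev 1), root (id 6, lev 1), photos (id 9, lev 1).
Iteration 2: rows with parent_dir in {3,6,9} -> share (id 4, lev 2), data (id 7, lev 2), backup (id 12, lev 2), build (id 13, lev 2).
Iteration 3: no rows with parent_dir in {4,7,12,13}; recursion stops.
SUM(lev) = 0 + 1 + 1 + 1 + 2 + 2 + 2 + 2 = 11.

11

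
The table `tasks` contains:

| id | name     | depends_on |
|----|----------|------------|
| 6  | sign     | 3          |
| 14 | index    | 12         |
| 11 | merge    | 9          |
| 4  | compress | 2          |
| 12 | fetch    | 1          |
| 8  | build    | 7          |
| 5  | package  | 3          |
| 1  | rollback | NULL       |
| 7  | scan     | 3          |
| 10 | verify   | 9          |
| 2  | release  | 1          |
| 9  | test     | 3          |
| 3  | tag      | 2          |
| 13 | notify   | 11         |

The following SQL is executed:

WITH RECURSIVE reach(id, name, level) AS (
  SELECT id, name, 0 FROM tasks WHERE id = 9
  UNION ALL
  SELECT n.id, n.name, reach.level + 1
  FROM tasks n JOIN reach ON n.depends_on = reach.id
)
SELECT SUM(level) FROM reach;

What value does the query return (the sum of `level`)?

4

Base: id=9 (test) at level 0.
Iteration 1: rows with depends_on in {9} -> verify (id 10, level 1), merge (id 11, level 1).
Iteration 2: rows with depends_on in {10,11} -> notify (id 13, level 2).
Iteration 3: no rows with depends_on in {13}; recursion stops.
SUM(level) = 0 + 1 + 1 + 2 = 4.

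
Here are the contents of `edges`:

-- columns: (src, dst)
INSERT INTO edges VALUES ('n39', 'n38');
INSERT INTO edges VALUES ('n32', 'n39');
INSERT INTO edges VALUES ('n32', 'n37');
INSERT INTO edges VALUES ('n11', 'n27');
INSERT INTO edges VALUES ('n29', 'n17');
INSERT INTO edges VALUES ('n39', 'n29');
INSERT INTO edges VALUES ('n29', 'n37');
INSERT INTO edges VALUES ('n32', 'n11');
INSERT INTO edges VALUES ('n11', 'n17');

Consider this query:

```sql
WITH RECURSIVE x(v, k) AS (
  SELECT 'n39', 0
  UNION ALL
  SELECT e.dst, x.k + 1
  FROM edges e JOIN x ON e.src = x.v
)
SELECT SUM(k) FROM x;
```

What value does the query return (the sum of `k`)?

Base: (n39, k=0).
Iteration 1: edges from {n39} -> (n29, k=1), (n38, k=1).
Iteration 2: edges from {n29,n38} -> (n17, k=2), (n37, k=2).
Iteration 3: no outgoing edges from {n17,n37}; recursion stops.
SUM(k) = 0 + 1 + 1 + 2 + 2 = 6.

6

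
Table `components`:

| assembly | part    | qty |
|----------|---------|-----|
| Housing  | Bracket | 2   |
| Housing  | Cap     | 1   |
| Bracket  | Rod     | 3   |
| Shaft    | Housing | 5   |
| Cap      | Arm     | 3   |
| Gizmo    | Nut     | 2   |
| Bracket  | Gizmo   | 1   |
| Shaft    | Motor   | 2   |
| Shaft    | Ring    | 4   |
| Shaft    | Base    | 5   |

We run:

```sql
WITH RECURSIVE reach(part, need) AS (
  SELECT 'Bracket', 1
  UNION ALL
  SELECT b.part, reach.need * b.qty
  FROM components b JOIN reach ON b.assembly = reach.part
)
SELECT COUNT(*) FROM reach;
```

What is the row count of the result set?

4

Base: (Bracket, need=1).
Iteration 1: components of {Bracket} -> Gizmo = 1*1 = 1, Rod = 1*3 = 3.
Iteration 2: components of {Gizmo,Rod} -> Nut = 1*2 = 2.
Iteration 3: no further components; recursion stops.
Total rows emitted: 4.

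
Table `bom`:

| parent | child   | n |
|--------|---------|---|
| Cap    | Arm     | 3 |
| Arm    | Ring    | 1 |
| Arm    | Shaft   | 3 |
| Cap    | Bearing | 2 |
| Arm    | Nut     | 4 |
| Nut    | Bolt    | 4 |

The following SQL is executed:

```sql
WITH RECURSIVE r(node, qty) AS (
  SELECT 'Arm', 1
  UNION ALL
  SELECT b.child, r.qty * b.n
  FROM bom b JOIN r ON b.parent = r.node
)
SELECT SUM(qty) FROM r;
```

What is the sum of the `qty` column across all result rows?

25

Base: (Arm, qty=1).
Iteration 1: components of {Arm} -> Nut = 1*4 = 4, Ring = 1*1 = 1, Shaft = 1*3 = 3.
Iteration 2: components of {Nut,Ring,Shaft} -> Bolt = 4*4 = 16.
Iteration 3: no further components; recursion stops.
SUM(qty) = 1 + 1 + 3 + 4 + 16 = 25.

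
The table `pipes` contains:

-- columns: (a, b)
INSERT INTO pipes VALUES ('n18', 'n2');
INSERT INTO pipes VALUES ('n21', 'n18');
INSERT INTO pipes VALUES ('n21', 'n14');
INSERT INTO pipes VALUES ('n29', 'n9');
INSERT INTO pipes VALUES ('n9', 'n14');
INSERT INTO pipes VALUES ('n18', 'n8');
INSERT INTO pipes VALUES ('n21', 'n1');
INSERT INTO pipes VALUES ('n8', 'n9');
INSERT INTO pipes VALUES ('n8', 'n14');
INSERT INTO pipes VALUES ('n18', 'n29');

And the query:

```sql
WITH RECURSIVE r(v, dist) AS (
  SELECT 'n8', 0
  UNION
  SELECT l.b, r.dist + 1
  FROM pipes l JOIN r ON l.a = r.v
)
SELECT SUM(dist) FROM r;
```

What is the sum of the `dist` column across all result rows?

4

Base: (n8, dist=0).
Iteration 1: edges from {n8} -> (n14, dist=1), (n9, dist=1).
Iteration 2: edges from {n14,n9} -> (n14, dist=2).
Iteration 3: no outgoing edges from {n14}; recursion stops.
SUM(dist) = 0 + 1 + 1 + 2 = 4.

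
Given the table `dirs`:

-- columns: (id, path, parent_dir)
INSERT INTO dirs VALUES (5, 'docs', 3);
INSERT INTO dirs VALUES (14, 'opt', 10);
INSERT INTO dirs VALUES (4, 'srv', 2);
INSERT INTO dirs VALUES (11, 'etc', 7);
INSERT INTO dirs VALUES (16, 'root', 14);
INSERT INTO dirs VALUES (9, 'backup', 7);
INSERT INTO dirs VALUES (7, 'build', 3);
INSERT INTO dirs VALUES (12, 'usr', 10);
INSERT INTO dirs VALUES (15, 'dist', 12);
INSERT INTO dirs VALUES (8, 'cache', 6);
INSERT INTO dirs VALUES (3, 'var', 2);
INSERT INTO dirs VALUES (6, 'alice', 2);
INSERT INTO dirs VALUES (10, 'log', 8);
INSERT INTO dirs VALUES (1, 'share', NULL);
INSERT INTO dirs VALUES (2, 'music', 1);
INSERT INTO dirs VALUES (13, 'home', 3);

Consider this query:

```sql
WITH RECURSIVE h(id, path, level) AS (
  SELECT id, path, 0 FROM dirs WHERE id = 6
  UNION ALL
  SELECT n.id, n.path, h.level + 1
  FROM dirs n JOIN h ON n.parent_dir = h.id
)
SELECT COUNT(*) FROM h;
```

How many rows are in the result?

7

Base: id=6 (alice) at level 0.
Iteration 1: rows with parent_dir in {6} -> cache (id 8, level 1).
Iteration 2: rows with parent_dir in {8} -> log (id 10, level 2).
Iteration 3: rows with parent_dir in {10} -> usr (id 12, level 3), opt (id 14, level 3).
Iteration 4: rows with parent_dir in {12,14} -> dist (id 15, level 4), root (id 16, level 4).
Iteration 5: no rows with parent_dir in {15,16}; recursion stops.
Total rows emitted: 7.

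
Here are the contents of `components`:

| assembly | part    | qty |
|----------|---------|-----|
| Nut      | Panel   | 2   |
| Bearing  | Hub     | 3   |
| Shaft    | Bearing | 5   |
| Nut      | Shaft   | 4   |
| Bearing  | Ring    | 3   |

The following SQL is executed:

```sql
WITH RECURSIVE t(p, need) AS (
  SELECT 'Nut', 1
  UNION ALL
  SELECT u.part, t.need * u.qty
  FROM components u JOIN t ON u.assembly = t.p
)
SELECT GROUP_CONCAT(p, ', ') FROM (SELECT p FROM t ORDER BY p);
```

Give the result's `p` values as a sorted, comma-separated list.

Bearing, Hub, Nut, Panel, Ring, Shaft

Base: (Nut, need=1).
Iteration 1: components of {Nut} -> Panel = 1*2 = 2, Shaft = 1*4 = 4.
Iteration 2: components of {Panel,Shaft} -> Bearing = 4*5 = 20.
Iteration 3: components of {Bearing} -> Hub = 20*3 = 60, Ring = 20*3 = 60.
Iteration 4: no further components; recursion stops.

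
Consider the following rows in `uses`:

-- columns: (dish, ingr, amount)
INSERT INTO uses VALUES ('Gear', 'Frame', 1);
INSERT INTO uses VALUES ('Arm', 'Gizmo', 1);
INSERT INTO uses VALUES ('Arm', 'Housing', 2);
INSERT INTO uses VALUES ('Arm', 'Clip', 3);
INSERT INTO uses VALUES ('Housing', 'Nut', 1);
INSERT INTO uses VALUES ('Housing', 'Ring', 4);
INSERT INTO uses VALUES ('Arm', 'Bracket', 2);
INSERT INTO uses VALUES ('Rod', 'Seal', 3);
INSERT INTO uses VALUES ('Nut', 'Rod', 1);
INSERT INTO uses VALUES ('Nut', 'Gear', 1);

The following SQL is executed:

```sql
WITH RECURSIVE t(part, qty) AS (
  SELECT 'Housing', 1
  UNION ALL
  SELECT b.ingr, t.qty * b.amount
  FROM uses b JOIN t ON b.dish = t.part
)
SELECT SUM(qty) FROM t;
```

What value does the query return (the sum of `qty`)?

12

Base: (Housing, qty=1).
Iteration 1: components of {Housing} -> Nut = 1*1 = 1, Ring = 1*4 = 4.
Iteration 2: components of {Nut,Ring} -> Gear = 1*1 = 1, Rod = 1*1 = 1.
Iteration 3: components of {Gear,Rod} -> Frame = 1*1 = 1, Seal = 1*3 = 3.
Iteration 4: no further components; recursion stops.
SUM(qty) = 1 + 1 + 4 + 1 + 1 + 1 + 3 = 12.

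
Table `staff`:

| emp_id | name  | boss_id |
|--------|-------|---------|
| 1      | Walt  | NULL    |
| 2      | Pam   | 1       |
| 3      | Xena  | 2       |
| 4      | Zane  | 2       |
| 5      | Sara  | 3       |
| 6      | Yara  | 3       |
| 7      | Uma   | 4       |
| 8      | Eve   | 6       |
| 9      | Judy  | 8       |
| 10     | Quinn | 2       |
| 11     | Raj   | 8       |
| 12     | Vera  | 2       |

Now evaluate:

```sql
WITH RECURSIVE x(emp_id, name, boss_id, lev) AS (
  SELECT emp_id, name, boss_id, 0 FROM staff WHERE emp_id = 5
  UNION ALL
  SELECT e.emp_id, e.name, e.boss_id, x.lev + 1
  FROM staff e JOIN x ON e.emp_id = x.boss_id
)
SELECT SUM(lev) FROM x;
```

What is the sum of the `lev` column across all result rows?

Base: emp_id=5 (Sara), boss_id=3, lev 0.
Iteration 1: join on emp_id=3 -> Xena (id 3, boss_id=2, lev 1).
Iteration 2: join on emp_id=2 -> Pam (id 2, boss_id=1, lev 2).
Iteration 3: join on emp_id=1 -> Walt (id 1, boss_id=NULL, lev 3).
Iteration 4: boss_id is NULL; no match; recursion stops.
SUM(lev) = 0 + 1 + 2 + 3 = 6.

6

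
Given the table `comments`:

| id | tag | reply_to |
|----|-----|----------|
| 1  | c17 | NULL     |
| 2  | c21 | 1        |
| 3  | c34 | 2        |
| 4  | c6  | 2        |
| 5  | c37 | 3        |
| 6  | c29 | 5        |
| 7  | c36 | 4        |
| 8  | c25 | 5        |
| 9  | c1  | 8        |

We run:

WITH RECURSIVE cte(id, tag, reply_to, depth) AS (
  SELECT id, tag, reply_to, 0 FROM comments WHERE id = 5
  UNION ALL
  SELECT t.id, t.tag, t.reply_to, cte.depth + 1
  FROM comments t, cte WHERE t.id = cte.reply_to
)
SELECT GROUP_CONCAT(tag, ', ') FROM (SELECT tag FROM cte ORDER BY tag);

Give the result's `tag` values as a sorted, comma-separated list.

c17, c21, c34, c37

Base: id=5 (c37), reply_to=3, depth 0.
Iteration 1: join on id=3 -> c34 (id 3, reply_to=2, depth 1).
Iteration 2: join on id=2 -> c21 (id 2, reply_to=1, depth 2).
Iteration 3: join on id=1 -> c17 (id 1, reply_to=NULL, depth 3).
Iteration 4: reply_to is NULL; no match; recursion stops.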